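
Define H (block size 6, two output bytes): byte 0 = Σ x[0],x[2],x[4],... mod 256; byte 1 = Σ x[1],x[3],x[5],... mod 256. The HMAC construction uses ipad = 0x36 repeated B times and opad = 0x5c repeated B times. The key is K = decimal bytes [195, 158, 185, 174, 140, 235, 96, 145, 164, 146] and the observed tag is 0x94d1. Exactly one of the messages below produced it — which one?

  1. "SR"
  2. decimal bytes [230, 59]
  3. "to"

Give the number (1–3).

2

Key decimal bytes [195, 158, 185, 174, 140, 235, 96, 145, 164, 146] = c3 9e b9 ae 8c eb 60 91 a4 92 is 10 bytes > B = 6, so hash it first: H(key) = 0c 5a, then zero-pad to 6 bytes: K' = 0c 5a 00 00 00 00.
K' ⊕ ipad = 3a 6c 36 36 36 36; K' ⊕ opad = 50 06 5c 5c 5c 5c.
m1: inner = H(3a 6c 36 36 36 36 53 52) = f9 2a; tag = H(50 06 5c 5c 5c 5c f9 2a) = 01e8
m2: inner = H(3a 6c 36 36 36 36 e6 3b) = 8c 13; tag = H(50 06 5c 5c 5c 5c 8c 13) = 94d1 ← matches
m3: inner = H(3a 6c 36 36 36 36 74 6f) = 1a 47; tag = H(50 06 5c 5c 5c 5c 1a 47) = 2205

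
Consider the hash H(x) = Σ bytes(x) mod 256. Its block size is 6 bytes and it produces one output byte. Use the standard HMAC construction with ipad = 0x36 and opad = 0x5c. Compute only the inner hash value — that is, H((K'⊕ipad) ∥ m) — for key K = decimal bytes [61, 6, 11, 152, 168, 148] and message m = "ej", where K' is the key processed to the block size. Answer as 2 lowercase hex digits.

Key decimal bytes [61, 6, 11, 152, 168, 148] = 3d 06 0b 98 a8 94 is exactly B = 6 bytes: K' = 3d 06 0b 98 a8 94.
K' ⊕ ipad = 0b 30 3d ae 9e a2.
Inner input = 0b 30 3d ae 9e a2 ∥ 65 6a.
Inner hash: sum = 11+48+61+174+158+162+101+106 = 821; mod 256 = 53 → 35.

35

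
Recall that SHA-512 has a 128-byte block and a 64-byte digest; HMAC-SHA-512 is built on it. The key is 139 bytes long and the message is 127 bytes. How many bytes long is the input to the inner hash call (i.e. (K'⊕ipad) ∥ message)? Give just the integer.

255

Key is 139 > 128 bytes, so it is hashed to 64 bytes then zero-padded to 128: |K'| = 128.
Inner input = (K'⊕ipad) ∥ m → 128 + 127 = 255 bytes.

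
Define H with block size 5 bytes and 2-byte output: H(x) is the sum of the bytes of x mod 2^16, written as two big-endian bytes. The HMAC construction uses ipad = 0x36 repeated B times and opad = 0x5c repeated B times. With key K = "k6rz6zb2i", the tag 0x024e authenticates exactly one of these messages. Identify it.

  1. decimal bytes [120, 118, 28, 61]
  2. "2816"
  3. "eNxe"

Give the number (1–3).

3

Key "k6rz6zb2i" = 6b 36 72 7a 36 7a 62 32 69 is 9 bytes > B = 5, so hash it first: H(key) = 03 3a, then zero-pad to 5 bytes: K' = 03 3a 00 00 00.
K' ⊕ ipad = 35 0c 36 36 36; K' ⊕ opad = 5f 66 5c 5c 5c.
m1: inner = H(35 0c 36 36 36 78 76 1c 3d) = 02 2a; tag = H(5f 66 5c 5c 5c 02 2a) = 0205
m2: inner = H(35 0c 36 36 36 32 38 31 36) = 01 b4; tag = H(5f 66 5c 5c 5c 01 b4) = 028e
m3: inner = H(35 0c 36 36 36 65 4e 78 65) = 02 73; tag = H(5f 66 5c 5c 5c 02 73) = 024e ← matches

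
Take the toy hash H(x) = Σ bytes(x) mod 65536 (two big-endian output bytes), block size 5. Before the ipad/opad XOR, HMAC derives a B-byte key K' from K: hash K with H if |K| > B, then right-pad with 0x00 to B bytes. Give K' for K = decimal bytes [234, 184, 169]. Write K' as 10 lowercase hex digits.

Key decimal bytes [234, 184, 169] = ea b8 a9 is 3 bytes ≤ B = 5; zero-pad to 5 bytes: K' = ea b8 a9 00 00.

eab8a90000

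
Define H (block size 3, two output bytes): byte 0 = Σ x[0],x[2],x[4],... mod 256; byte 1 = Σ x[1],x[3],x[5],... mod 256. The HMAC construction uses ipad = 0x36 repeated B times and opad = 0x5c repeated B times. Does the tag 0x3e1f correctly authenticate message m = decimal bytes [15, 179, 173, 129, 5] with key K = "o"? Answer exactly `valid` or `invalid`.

Key "o" = 6f is 1 byte ≤ B = 3; zero-pad to 3 bytes: K' = 6f 00 00.
K' ⊕ ipad = 59 36 36; K' ⊕ opad = 33 5c 5c.
Inner hash: even-index sum = 451 mod 256 = 195; odd-index sum = 247 mod 256 = 247 → c3 f7.
Outer hash (recomputed tag): even-index sum = 390 mod 256 = 134; odd-index sum = 287 mod 256 = 31 → 86 1f.
Recomputed tag = 861f; claimed = 3e1f → mismatch.

invalid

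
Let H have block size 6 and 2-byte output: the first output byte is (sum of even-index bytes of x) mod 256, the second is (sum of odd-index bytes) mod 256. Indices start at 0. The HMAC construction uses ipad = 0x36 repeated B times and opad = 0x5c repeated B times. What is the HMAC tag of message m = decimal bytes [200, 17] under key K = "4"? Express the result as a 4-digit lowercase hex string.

Key "4" = 34 is 1 byte ≤ B = 6; zero-pad to 6 bytes: K' = 34 00 00 00 00 00.
K' ⊕ ipad = 02 36 36 36 36 36.  K' ⊕ opad = 68 5c 5c 5c 5c 5c.
Inner input = (K'⊕ipad) ∥ m = 02 36 36 36 36 36 ∥ c8 11.
Inner hash: even-index sum = 310 mod 256 = 54; odd-index sum = 179 mod 256 = 179 → 36 b3.
Outer input = (K'⊕opad) ∥ inner = 68 5c 5c 5c 5c 5c ∥ 36 b3.
Outer hash (tag): even-index sum = 342 mod 256 = 86; odd-index sum = 455 mod 256 = 199 → 56 c7.

56c7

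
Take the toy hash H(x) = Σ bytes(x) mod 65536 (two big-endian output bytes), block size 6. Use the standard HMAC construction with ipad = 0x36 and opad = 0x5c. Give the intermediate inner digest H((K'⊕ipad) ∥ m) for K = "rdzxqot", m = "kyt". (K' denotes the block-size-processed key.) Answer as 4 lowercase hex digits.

028f

Key "rdzxqot" = 72 64 7a 78 71 6f 74 is 7 bytes > B = 6, so hash it first: H(key) = 03 1c, then zero-pad to 6 bytes: K' = 03 1c 00 00 00 00.
K' ⊕ ipad = 35 2a 36 36 36 36.
Inner input = 35 2a 36 36 36 36 ∥ 6b 79 74.
Inner hash: sum = 53+42+54+54+54+54+107+121+116 = 655 → 02 8f.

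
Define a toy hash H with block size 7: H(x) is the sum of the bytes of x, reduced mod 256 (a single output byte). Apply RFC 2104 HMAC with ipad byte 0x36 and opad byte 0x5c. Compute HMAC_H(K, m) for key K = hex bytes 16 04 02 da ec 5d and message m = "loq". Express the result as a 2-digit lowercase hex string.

cc

Key hex bytes 16 04 02 da ec 5d is 6 bytes ≤ B = 7; zero-pad to 7 bytes: K' = 16 04 02 da ec 5d 00.
K' ⊕ ipad = 20 32 34 ec da 6b 36.  K' ⊕ opad = 4a 58 5e 86 b0 01 5c.
Inner input = (K'⊕ipad) ∥ m = 20 32 34 ec da 6b 36 ∥ 6c 6f 71.
Inner hash: sum = 32+50+52+236+218+107+54+108+111+113 = 1081; mod 256 = 57 → 39.
Outer input = (K'⊕opad) ∥ inner = 4a 58 5e 86 b0 01 5c ∥ 39.
Outer hash (tag): sum = 74+88+94+134+176+1+92+57 = 716; mod 256 = 204 → cc.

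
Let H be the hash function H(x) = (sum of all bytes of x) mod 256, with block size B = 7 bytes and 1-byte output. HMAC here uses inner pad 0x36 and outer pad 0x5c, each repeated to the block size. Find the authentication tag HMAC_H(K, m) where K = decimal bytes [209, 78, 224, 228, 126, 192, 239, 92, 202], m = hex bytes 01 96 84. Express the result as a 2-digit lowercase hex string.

f1

Key decimal bytes [209, 78, 224, 228, 126, 192, 239, 92, 202] = d1 4e e0 e4 7e c0 ef 5c ca is 9 bytes > B = 7, so hash it first: H(key) = 36, then zero-pad to 7 bytes: K' = 36 00 00 00 00 00 00.
K' ⊕ ipad = 00 36 36 36 36 36 36.  K' ⊕ opad = 6a 5c 5c 5c 5c 5c 5c.
Inner input = (K'⊕ipad) ∥ m = 00 36 36 36 36 36 36 ∥ 01 96 84.
Inner hash: sum = 0+54+54+54+54+54+54+1+150+132 = 607; mod 256 = 95 → 5f.
Outer input = (K'⊕opad) ∥ inner = 6a 5c 5c 5c 5c 5c 5c ∥ 5f.
Outer hash (tag): sum = 106+92+92+92+92+92+92+95 = 753; mod 256 = 241 → f1.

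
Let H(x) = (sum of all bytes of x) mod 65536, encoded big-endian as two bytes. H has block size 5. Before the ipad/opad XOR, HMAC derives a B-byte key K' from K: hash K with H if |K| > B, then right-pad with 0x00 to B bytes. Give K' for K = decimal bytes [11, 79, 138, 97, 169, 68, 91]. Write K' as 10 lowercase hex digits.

|K| = 7 > B = 5, so first hash the key.
H(K): sum = 11+79+138+97+169+68+91 = 653 → 02 8d.
Zero-pad H(K) = 02 8d to 5 bytes: K' = 02 8d 00 00 00.

028d000000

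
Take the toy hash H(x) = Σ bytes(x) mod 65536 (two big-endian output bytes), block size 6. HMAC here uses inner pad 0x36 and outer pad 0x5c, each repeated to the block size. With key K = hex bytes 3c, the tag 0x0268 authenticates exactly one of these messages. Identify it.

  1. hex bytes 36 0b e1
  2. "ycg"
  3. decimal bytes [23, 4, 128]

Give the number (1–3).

1

Key hex bytes 3c is 1 byte ≤ B = 6; zero-pad to 6 bytes: K' = 3c 00 00 00 00 00.
K' ⊕ ipad = 0a 36 36 36 36 36; K' ⊕ opad = 60 5c 5c 5c 5c 5c.
m1: inner = H(0a 36 36 36 36 36 36 0b e1) = 02 3a; tag = H(60 5c 5c 5c 5c 5c 02 3a) = 0268 ← matches
m2: inner = H(0a 36 36 36 36 36 79 63 67) = 02 5b; tag = H(60 5c 5c 5c 5c 5c 02 5b) = 0289
m3: inner = H(0a 36 36 36 36 36 17 04 80) = 01 b3; tag = H(60 5c 5c 5c 5c 5c 01 b3) = 02e0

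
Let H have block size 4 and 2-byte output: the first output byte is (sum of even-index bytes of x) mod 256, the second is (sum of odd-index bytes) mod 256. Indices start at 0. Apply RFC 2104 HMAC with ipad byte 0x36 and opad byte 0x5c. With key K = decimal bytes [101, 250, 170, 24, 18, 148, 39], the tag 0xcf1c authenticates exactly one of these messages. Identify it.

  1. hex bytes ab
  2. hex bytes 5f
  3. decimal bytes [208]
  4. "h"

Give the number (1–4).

1

Key decimal bytes [101, 250, 170, 24, 18, 148, 39] = 65 fa aa 18 12 94 27 is 7 bytes > B = 4, so hash it first: H(key) = 48 a6, then zero-pad to 4 bytes: K' = 48 a6 00 00.
K' ⊕ ipad = 7e 90 36 36; K' ⊕ opad = 14 fa 5c 5c.
m1: inner = H(7e 90 36 36 ab) = 5f c6; tag = H(14 fa 5c 5c 5f c6) = cf1c ← matches
m2: inner = H(7e 90 36 36 5f) = 13 c6; tag = H(14 fa 5c 5c 13 c6) = 831c
m3: inner = H(7e 90 36 36 d0) = 84 c6; tag = H(14 fa 5c 5c 84 c6) = f41c
m4: inner = H(7e 90 36 36 68) = 1c c6; tag = H(14 fa 5c 5c 1c c6) = 8c1c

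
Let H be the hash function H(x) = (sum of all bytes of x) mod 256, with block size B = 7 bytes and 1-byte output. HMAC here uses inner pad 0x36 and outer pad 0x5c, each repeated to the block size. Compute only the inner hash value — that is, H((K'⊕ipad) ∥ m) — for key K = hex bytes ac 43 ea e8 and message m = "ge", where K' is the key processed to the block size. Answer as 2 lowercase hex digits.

37

Key hex bytes ac 43 ea e8 is 4 bytes ≤ B = 7; zero-pad to 7 bytes: K' = ac 43 ea e8 00 00 00.
K' ⊕ ipad = 9a 75 dc de 36 36 36.
Inner input = 9a 75 dc de 36 36 36 ∥ 67 65.
Inner hash: sum = 154+117+220+222+54+54+54+103+101 = 1079; mod 256 = 55 → 37.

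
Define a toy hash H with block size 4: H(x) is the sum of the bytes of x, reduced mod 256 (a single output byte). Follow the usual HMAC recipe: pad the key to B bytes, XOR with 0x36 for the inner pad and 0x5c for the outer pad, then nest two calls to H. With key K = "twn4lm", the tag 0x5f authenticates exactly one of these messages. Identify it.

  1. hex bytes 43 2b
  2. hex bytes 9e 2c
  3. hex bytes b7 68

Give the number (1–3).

Key "twn4lm" = 74 77 6e 34 6c 6d is 6 bytes > B = 4, so hash it first: H(key) = 66, then zero-pad to 4 bytes: K' = 66 00 00 00.
K' ⊕ ipad = 50 36 36 36; K' ⊕ opad = 3a 5c 5c 5c.
m1: inner = H(50 36 36 36 43 2b) = 60; tag = H(3a 5c 5c 5c 60) = ae
m2: inner = H(50 36 36 36 9e 2c) = bc; tag = H(3a 5c 5c 5c bc) = 0a
m3: inner = H(50 36 36 36 b7 68) = 11; tag = H(3a 5c 5c 5c 11) = 5f ← matches

3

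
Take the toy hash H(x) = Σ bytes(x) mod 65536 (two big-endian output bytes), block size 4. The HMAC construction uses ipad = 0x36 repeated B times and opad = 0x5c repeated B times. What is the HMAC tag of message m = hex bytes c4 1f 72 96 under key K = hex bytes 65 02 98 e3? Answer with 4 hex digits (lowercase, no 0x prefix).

0312

Key hex bytes 65 02 98 e3 is exactly B = 4 bytes: K' = 65 02 98 e3.
K' ⊕ ipad = 53 34 ae d5.  K' ⊕ opad = 39 5e c4 bf.
Inner input = (K'⊕ipad) ∥ m = 53 34 ae d5 ∥ c4 1f 72 96.
Inner hash: sum = 83+52+174+213+196+31+114+150 = 1013 → 03 f5.
Outer input = (K'⊕opad) ∥ inner = 39 5e c4 bf ∥ 03 f5.
Outer hash (tag): sum = 57+94+196+191+3+245 = 786 → 03 12.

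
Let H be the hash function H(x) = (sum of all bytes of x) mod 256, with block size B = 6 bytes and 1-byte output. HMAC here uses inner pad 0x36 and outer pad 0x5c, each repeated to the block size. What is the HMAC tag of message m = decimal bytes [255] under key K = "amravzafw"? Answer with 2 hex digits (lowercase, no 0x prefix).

65

Key "amravzafw" = 61 6d 72 61 76 7a 61 66 77 is 9 bytes > B = 6, so hash it first: H(key) = cf, then zero-pad to 6 bytes: K' = cf 00 00 00 00 00.
K' ⊕ ipad = f9 36 36 36 36 36.  K' ⊕ opad = 93 5c 5c 5c 5c 5c.
Inner input = (K'⊕ipad) ∥ m = f9 36 36 36 36 36 ∥ ff.
Inner hash: sum = 249+54+54+54+54+54+255 = 774; mod 256 = 6 → 06.
Outer input = (K'⊕opad) ∥ inner = 93 5c 5c 5c 5c 5c ∥ 06.
Outer hash (tag): sum = 147+92+92+92+92+92+6 = 613; mod 256 = 101 → 65.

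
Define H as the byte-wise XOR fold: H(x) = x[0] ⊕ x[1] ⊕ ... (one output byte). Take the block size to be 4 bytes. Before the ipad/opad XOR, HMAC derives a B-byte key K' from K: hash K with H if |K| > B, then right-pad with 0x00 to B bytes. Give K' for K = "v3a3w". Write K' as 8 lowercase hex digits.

60000000

|K| = 5 > B = 4, so first hash the key.
H(K): XOR 76⊕33⊕61⊕33⊕77 = 60.
Zero-pad H(K) = 60 to 4 bytes: K' = 60 00 00 00.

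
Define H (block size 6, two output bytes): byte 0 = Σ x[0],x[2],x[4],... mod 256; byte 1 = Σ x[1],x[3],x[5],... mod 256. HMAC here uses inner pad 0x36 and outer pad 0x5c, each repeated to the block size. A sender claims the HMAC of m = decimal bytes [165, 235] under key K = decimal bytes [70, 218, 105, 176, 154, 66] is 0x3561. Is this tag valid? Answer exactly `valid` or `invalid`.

Key decimal bytes [70, 218, 105, 176, 154, 66] = 46 da 69 b0 9a 42 is exactly B = 6 bytes: K' = 46 da 69 b0 9a 42.
K' ⊕ ipad = 70 ec 5f 86 ac 74; K' ⊕ opad = 1a 86 35 ec c6 1e.
Inner hash: even-index sum = 544 mod 256 = 32; odd-index sum = 721 mod 256 = 209 → 20 d1.
Outer hash (recomputed tag): even-index sum = 309 mod 256 = 53; odd-index sum = 609 mod 256 = 97 → 35 61.
Recomputed tag = 3561; claimed = 3561 → match.

valid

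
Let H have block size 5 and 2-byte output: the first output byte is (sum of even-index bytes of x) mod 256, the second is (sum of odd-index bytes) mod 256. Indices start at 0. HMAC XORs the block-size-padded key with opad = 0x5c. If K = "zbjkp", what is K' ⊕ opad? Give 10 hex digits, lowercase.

Key "zbjkp" = 7a 62 6a 6b 70 is exactly B = 5 bytes: K' = 7a 62 6a 6b 70.
XOR each byte with 0x5c: 7a⊕5c=26, 62⊕5c=3e, 6a⊕5c=36, 6b⊕5c=37, 70⊕5c=2c.

263e36372c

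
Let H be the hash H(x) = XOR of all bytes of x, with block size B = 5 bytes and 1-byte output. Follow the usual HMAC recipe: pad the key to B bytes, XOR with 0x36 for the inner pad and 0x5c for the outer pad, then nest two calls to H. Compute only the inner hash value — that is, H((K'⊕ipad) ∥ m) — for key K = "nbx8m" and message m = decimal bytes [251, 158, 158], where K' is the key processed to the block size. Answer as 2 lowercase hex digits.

Key "nbx8m" = 6e 62 78 38 6d is exactly B = 5 bytes: K' = 6e 62 78 38 6d.
K' ⊕ ipad = 58 54 4e 0e 5b.
Inner input = 58 54 4e 0e 5b ∥ fb 9e 9e.
Inner hash: XOR 58⊕54⊕4e⊕0e⊕5b⊕fb⊕9e⊕9e = ec.

ec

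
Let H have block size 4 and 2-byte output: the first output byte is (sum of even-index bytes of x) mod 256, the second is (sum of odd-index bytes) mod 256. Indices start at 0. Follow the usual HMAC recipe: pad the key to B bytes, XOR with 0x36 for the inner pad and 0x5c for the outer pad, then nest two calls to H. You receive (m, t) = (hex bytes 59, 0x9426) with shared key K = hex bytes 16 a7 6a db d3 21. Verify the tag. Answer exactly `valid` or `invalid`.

Key hex bytes 16 a7 6a db d3 21 is 6 bytes > B = 4, so hash it first: H(key) = 53 a3, then zero-pad to 4 bytes: K' = 53 a3 00 00.
K' ⊕ ipad = 65 95 36 36; K' ⊕ opad = 0f ff 5c 5c.
Inner hash: even-index sum = 244 mod 256 = 244; odd-index sum = 203 mod 256 = 203 → f4 cb.
Outer hash (recomputed tag): even-index sum = 351 mod 256 = 95; odd-index sum = 550 mod 256 = 38 → 5f 26.
Recomputed tag = 5f26; claimed = 9426 → mismatch.

invalid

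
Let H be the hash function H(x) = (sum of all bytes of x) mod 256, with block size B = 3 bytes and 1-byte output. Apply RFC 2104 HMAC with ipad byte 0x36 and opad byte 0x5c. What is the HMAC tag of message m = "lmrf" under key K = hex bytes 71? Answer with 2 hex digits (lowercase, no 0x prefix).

Key hex bytes 71 is 1 byte ≤ B = 3; zero-pad to 3 bytes: K' = 71 00 00.
K' ⊕ ipad = 47 36 36.  K' ⊕ opad = 2d 5c 5c.
Inner input = (K'⊕ipad) ∥ m = 47 36 36 ∥ 6c 6d 72 66.
Inner hash: sum = 71+54+54+108+109+114+102 = 612; mod 256 = 100 → 64.
Outer input = (K'⊕opad) ∥ inner = 2d 5c 5c ∥ 64.
Outer hash (tag): sum = 45+92+92+100 = 329; mod 256 = 73 → 49.

49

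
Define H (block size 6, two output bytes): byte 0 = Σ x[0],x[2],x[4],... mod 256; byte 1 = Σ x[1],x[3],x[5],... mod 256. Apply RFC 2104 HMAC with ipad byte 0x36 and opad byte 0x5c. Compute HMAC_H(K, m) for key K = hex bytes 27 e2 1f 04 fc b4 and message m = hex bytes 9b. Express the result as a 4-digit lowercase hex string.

Key hex bytes 27 e2 1f 04 fc b4 is exactly B = 6 bytes: K' = 27 e2 1f 04 fc b4.
K' ⊕ ipad = 11 d4 29 32 ca 82.  K' ⊕ opad = 7b be 43 58 a0 e8.
Inner input = (K'⊕ipad) ∥ m = 11 d4 29 32 ca 82 ∥ 9b.
Inner hash: even-index sum = 415 mod 256 = 159; odd-index sum = 392 mod 256 = 136 → 9f 88.
Outer input = (K'⊕opad) ∥ inner = 7b be 43 58 a0 e8 ∥ 9f 88.
Outer hash (tag): even-index sum = 509 mod 256 = 253; odd-index sum = 646 mod 256 = 134 → fd 86.

fd86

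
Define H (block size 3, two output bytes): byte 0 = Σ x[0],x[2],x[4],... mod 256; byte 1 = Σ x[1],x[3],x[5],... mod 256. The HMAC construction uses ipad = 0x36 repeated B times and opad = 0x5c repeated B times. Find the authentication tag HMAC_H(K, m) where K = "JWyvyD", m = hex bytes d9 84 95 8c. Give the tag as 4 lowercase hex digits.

Key "JWyvyD" = 4a 57 79 76 79 44 is 6 bytes > B = 3, so hash it first: H(key) = 3c 11, then zero-pad to 3 bytes: K' = 3c 11 00.
K' ⊕ ipad = 0a 27 36.  K' ⊕ opad = 60 4d 5c.
Inner input = (K'⊕ipad) ∥ m = 0a 27 36 ∥ d9 84 95 8c.
Inner hash: even-index sum = 336 mod 256 = 80; odd-index sum = 405 mod 256 = 149 → 50 95.
Outer input = (K'⊕opad) ∥ inner = 60 4d 5c ∥ 50 95.
Outer hash (tag): even-index sum = 337 mod 256 = 81; odd-index sum = 157 mod 256 = 157 → 51 9d.

519d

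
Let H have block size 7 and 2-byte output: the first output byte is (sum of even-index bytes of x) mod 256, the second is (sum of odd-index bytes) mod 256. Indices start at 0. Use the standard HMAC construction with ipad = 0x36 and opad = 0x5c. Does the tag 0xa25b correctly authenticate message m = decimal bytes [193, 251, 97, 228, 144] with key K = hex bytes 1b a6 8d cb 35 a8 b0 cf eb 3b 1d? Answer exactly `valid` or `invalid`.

invalid

Key hex bytes 1b a6 8d cb 35 a8 b0 cf eb 3b 1d is 11 bytes > B = 7, so hash it first: H(key) = 95 23, then zero-pad to 7 bytes: K' = 95 23 00 00 00 00 00.
K' ⊕ ipad = a3 15 36 36 36 36 36; K' ⊕ opad = c9 7f 5c 5c 5c 5c 5c.
Inner hash: even-index sum = 804 mod 256 = 36; odd-index sum = 563 mod 256 = 51 → 24 33.
Outer hash (recomputed tag): even-index sum = 528 mod 256 = 16; odd-index sum = 347 mod 256 = 91 → 10 5b.
Recomputed tag = 105b; claimed = a25b → mismatch.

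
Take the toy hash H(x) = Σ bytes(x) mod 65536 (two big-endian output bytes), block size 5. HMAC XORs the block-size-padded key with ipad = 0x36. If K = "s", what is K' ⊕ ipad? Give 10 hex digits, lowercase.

4536363636

Key "s" = 73 is 1 byte ≤ B = 5; zero-pad to 5 bytes: K' = 73 00 00 00 00.
XOR each byte with 0x36: 73⊕36=45, 00⊕36=36, 00⊕36=36, 00⊕36=36, 00⊕36=36.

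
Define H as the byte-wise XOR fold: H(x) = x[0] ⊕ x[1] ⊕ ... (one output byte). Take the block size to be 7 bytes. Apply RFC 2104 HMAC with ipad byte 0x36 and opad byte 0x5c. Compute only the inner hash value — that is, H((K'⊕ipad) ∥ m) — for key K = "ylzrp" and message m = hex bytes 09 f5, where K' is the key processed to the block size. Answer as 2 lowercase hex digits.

Key "ylzrp" = 79 6c 7a 72 70 is 5 bytes ≤ B = 7; zero-pad to 7 bytes: K' = 79 6c 7a 72 70 00 00.
K' ⊕ ipad = 4f 5a 4c 44 46 36 36.
Inner input = 4f 5a 4c 44 46 36 36 ∥ 09 f5.
Inner hash: XOR 4f⊕5a⊕4c⊕44⊕46⊕36⊕36⊕09⊕f5 = a7.

a7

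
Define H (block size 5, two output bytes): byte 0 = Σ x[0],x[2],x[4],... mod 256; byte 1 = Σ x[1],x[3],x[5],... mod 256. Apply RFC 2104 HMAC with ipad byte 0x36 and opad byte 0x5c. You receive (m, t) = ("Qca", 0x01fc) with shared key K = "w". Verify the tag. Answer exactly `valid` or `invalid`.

Key "w" = 77 is 1 byte ≤ B = 5; zero-pad to 5 bytes: K' = 77 00 00 00 00.
K' ⊕ ipad = 41 36 36 36 36; K' ⊕ opad = 2b 5c 5c 5c 5c.
Inner hash: even-index sum = 272 mod 256 = 16; odd-index sum = 286 mod 256 = 30 → 10 1e.
Outer hash (recomputed tag): even-index sum = 257 mod 256 = 1; odd-index sum = 200 mod 256 = 200 → 01 c8.
Recomputed tag = 01c8; claimed = 01fc → mismatch.

invalid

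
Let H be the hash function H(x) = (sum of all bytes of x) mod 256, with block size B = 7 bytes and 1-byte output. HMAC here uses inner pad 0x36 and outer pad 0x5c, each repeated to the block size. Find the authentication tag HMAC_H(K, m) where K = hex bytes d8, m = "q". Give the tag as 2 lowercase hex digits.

Key hex bytes d8 is 1 byte ≤ B = 7; zero-pad to 7 bytes: K' = d8 00 00 00 00 00 00.
K' ⊕ ipad = ee 36 36 36 36 36 36.  K' ⊕ opad = 84 5c 5c 5c 5c 5c 5c.
Inner input = (K'⊕ipad) ∥ m = ee 36 36 36 36 36 36 ∥ 71.
Inner hash: sum = 238+54+54+54+54+54+54+113 = 675; mod 256 = 163 → a3.
Outer input = (K'⊕opad) ∥ inner = 84 5c 5c 5c 5c 5c 5c ∥ a3.
Outer hash (tag): sum = 132+92+92+92+92+92+92+163 = 847; mod 256 = 79 → 4f.

4f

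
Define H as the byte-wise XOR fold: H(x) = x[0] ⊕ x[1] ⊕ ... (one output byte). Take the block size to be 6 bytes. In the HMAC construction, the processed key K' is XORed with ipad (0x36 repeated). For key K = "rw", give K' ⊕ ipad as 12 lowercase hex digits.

444136363636

Key "rw" = 72 77 is 2 bytes ≤ B = 6; zero-pad to 6 bytes: K' = 72 77 00 00 00 00.
XOR each byte with 0x36: 72⊕36=44, 77⊕36=41, 00⊕36=36, 00⊕36=36, 00⊕36=36, 00⊕36=36.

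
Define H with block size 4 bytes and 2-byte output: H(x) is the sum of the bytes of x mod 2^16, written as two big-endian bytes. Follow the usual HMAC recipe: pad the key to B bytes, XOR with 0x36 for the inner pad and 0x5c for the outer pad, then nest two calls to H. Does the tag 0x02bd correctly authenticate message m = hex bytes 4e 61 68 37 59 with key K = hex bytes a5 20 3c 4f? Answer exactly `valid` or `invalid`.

valid

Key hex bytes a5 20 3c 4f is exactly B = 4 bytes: K' = a5 20 3c 4f.
K' ⊕ ipad = 93 16 0a 79; K' ⊕ opad = f9 7c 60 13.
Inner hash: sum = 147+22+10+121+78+97+104+55+89 = 723 → 02 d3.
Outer hash (recomputed tag): sum = 249+124+96+19+2+211 = 701 → 02 bd.
Recomputed tag = 02bd; claimed = 02bd → match.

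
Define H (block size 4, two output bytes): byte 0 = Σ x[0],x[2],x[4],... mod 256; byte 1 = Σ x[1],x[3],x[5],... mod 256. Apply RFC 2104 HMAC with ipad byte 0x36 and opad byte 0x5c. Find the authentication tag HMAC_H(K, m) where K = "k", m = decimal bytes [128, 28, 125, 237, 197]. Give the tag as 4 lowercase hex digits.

Key "k" = 6b is 1 byte ≤ B = 4; zero-pad to 4 bytes: K' = 6b 00 00 00.
K' ⊕ ipad = 5d 36 36 36.  K' ⊕ opad = 37 5c 5c 5c.
Inner input = (K'⊕ipad) ∥ m = 5d 36 36 36 ∥ 80 1c 7d ed c5.
Inner hash: even-index sum = 597 mod 256 = 85; odd-index sum = 373 mod 256 = 117 → 55 75.
Outer input = (K'⊕opad) ∥ inner = 37 5c 5c 5c ∥ 55 75.
Outer hash (tag): even-index sum = 232 mod 256 = 232; odd-index sum = 301 mod 256 = 45 → e8 2d.

e82d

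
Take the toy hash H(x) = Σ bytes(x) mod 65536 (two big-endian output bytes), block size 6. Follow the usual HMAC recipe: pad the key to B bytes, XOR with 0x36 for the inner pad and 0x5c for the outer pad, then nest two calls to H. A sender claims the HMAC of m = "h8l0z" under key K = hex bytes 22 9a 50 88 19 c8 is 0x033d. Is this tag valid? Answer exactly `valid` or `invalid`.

invalid

Key hex bytes 22 9a 50 88 19 c8 is exactly B = 6 bytes: K' = 22 9a 50 88 19 c8.
K' ⊕ ipad = 14 ac 66 be 2f fe; K' ⊕ opad = 7e c6 0c d4 45 94.
Inner hash: sum = 20+172+102+190+47+254+104+56+108+48+122 = 1223 → 04 c7.
Outer hash (recomputed tag): sum = 126+198+12+212+69+148+4+199 = 968 → 03 c8.
Recomputed tag = 03c8; claimed = 033d → mismatch.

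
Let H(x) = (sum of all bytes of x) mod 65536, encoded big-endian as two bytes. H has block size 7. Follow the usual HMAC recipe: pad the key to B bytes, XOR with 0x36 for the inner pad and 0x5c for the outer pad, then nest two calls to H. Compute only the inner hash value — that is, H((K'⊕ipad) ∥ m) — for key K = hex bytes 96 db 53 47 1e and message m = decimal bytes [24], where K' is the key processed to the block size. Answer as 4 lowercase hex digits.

Key hex bytes 96 db 53 47 1e is 5 bytes ≤ B = 7; zero-pad to 7 bytes: K' = 96 db 53 47 1e 00 00.
K' ⊕ ipad = a0 ed 65 71 28 36 36.
Inner input = a0 ed 65 71 28 36 36 ∥ 18.
Inner hash: sum = 160+237+101+113+40+54+54+24 = 783 → 03 0f.

030f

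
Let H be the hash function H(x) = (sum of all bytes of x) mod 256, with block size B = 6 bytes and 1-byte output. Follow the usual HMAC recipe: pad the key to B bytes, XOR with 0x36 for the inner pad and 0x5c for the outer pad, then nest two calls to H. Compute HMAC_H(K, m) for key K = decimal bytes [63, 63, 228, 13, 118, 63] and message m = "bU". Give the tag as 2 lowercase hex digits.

7b

Key decimal bytes [63, 63, 228, 13, 118, 63] = 3f 3f e4 0d 76 3f is exactly B = 6 bytes: K' = 3f 3f e4 0d 76 3f.
K' ⊕ ipad = 09 09 d2 3b 40 09.  K' ⊕ opad = 63 63 b8 51 2a 63.
Inner input = (K'⊕ipad) ∥ m = 09 09 d2 3b 40 09 ∥ 62 55.
Inner hash: sum = 9+9+210+59+64+9+98+85 = 543; mod 256 = 31 → 1f.
Outer input = (K'⊕opad) ∥ inner = 63 63 b8 51 2a 63 ∥ 1f.
Outer hash (tag): sum = 99+99+184+81+42+99+31 = 635; mod 256 = 123 → 7b.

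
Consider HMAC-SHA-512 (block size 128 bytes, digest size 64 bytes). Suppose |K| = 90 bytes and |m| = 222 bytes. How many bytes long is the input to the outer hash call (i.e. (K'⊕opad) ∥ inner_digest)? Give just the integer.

192

Key is 90 ≤ 128 bytes, zero-padded: |K'| = 128.
Outer input = (K'⊕opad) ∥ H(inner) → 128 + 64 = 192 bytes.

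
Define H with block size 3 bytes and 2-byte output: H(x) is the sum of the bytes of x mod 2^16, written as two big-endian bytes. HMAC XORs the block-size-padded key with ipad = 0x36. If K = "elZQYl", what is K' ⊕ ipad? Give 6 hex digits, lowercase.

347736

Key "elZQYl" = 65 6c 5a 51 59 6c is 6 bytes > B = 3, so hash it first: H(key) = 02 41, then zero-pad to 3 bytes: K' = 02 41 00.
XOR each byte with 0x36: 02⊕36=34, 41⊕36=77, 00⊕36=36.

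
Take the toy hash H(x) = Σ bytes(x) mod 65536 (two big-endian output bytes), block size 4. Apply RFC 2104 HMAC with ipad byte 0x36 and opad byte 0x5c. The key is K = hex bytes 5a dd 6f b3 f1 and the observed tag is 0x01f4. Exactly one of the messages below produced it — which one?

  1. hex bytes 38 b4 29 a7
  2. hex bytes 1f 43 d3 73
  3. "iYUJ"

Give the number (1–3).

Key hex bytes 5a dd 6f b3 f1 is 5 bytes > B = 4, so hash it first: H(key) = 03 4a, then zero-pad to 4 bytes: K' = 03 4a 00 00.
K' ⊕ ipad = 35 7c 36 36; K' ⊕ opad = 5f 16 5c 5c.
m1: inner = H(35 7c 36 36 38 b4 29 a7) = 02 d9; tag = H(5f 16 5c 5c 02 d9) = 0208
m2: inner = H(35 7c 36 36 1f 43 d3 73) = 02 c5; tag = H(5f 16 5c 5c 02 c5) = 01f4 ← matches
m3: inner = H(35 7c 36 36 69 59 55 4a) = 02 7e; tag = H(5f 16 5c 5c 02 7e) = 01ad

2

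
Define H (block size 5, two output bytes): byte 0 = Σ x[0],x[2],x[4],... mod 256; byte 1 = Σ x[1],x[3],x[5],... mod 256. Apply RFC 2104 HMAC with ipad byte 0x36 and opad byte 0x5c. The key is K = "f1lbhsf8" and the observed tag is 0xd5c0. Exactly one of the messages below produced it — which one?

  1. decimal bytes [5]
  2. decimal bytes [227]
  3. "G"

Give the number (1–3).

2

Key "f1lbhsf8" = 66 31 6c 62 68 73 66 38 is 8 bytes > B = 5, so hash it first: H(key) = a0 3e, then zero-pad to 5 bytes: K' = a0 3e 00 00 00.
K' ⊕ ipad = 96 08 36 36 36; K' ⊕ opad = fc 62 5c 5c 5c.
m1: inner = H(96 08 36 36 36 05) = 02 43; tag = H(fc 62 5c 5c 5c 02 43) = f7c0
m2: inner = H(96 08 36 36 36 e3) = 02 21; tag = H(fc 62 5c 5c 5c 02 21) = d5c0 ← matches
m3: inner = H(96 08 36 36 36 47) = 02 85; tag = H(fc 62 5c 5c 5c 02 85) = 39c0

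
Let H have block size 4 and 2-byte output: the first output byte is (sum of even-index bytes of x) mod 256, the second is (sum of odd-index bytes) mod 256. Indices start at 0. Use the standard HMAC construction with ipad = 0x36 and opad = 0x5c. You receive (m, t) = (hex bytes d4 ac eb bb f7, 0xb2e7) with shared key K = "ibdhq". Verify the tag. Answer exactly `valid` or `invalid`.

Key "ibdhq" = 69 62 64 68 71 is 5 bytes > B = 4, so hash it first: H(key) = 3e ca, then zero-pad to 4 bytes: K' = 3e ca 00 00.
K' ⊕ ipad = 08 fc 36 36; K' ⊕ opad = 62 96 5c 5c.
Inner hash: even-index sum = 756 mod 256 = 244; odd-index sum = 665 mod 256 = 153 → f4 99.
Outer hash (recomputed tag): even-index sum = 434 mod 256 = 178; odd-index sum = 395 mod 256 = 139 → b2 8b.
Recomputed tag = b28b; claimed = b2e7 → mismatch.

invalid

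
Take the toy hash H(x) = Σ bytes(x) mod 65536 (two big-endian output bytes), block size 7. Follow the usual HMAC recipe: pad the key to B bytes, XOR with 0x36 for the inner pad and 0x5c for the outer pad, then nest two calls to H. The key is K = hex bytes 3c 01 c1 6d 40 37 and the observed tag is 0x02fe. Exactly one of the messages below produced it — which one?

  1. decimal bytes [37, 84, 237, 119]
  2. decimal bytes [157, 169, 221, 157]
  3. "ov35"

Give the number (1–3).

3

Key hex bytes 3c 01 c1 6d 40 37 is 6 bytes ≤ B = 7; zero-pad to 7 bytes: K' = 3c 01 c1 6d 40 37 00.
K' ⊕ ipad = 0a 37 f7 5b 76 01 36; K' ⊕ opad = 60 5d 9d 31 1c 6b 5c.
m1: inner = H(0a 37 f7 5b 76 01 36 25 54 ed 77) = 04 1d; tag = H(60 5d 9d 31 1c 6b 5c 04 1d) = 028f
m2: inner = H(0a 37 f7 5b 76 01 36 9d a9 dd 9d) = 05 00; tag = H(60 5d 9d 31 1c 6b 5c 05 00) = 0273
m3: inner = H(0a 37 f7 5b 76 01 36 6f 76 33 35) = 03 8d; tag = H(60 5d 9d 31 1c 6b 5c 03 8d) = 02fe ← matches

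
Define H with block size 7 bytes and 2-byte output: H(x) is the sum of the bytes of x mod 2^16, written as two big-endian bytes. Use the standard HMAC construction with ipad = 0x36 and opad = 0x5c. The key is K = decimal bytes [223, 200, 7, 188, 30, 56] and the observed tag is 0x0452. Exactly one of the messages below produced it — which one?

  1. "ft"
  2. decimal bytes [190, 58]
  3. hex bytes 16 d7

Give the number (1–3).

Key decimal bytes [223, 200, 7, 188, 30, 56] = df c8 07 bc 1e 38 is 6 bytes ≤ B = 7; zero-pad to 7 bytes: K' = df c8 07 bc 1e 38 00.
K' ⊕ ipad = e9 fe 31 8a 28 0e 36; K' ⊕ opad = 83 94 5b e0 42 64 5c.
m1: inner = H(e9 fe 31 8a 28 0e 36 66 74) = 03 e8; tag = H(83 94 5b e0 42 64 5c 03 e8) = 043f
m2: inner = H(e9 fe 31 8a 28 0e 36 be 3a) = 04 06; tag = H(83 94 5b e0 42 64 5c 04 06) = 035e
m3: inner = H(e9 fe 31 8a 28 0e 36 16 d7) = 03 fb; tag = H(83 94 5b e0 42 64 5c 03 fb) = 0452 ← matches

3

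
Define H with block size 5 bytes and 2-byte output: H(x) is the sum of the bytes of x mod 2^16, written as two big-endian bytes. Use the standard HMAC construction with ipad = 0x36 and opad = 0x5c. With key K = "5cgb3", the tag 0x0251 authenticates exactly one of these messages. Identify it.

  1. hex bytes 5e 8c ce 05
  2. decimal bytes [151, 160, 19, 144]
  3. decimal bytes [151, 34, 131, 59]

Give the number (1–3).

1

Key "5cgb3" = 35 63 67 62 33 is exactly B = 5 bytes: K' = 35 63 67 62 33.
K' ⊕ ipad = 03 55 51 54 05; K' ⊕ opad = 69 3f 3b 3e 6f.
m1: inner = H(03 55 51 54 05 5e 8c ce 05) = 02 bf; tag = H(69 3f 3b 3e 6f 02 bf) = 0251 ← matches
m2: inner = H(03 55 51 54 05 97 a0 13 90) = 02 dc; tag = H(69 3f 3b 3e 6f 02 dc) = 026e
m3: inner = H(03 55 51 54 05 97 22 83 3b) = 02 79; tag = H(69 3f 3b 3e 6f 02 79) = 020b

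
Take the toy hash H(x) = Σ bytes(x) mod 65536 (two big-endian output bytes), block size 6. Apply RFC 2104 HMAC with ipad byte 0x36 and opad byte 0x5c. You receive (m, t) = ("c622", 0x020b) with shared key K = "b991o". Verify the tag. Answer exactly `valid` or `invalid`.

valid

Key "b991o" = 62 39 39 31 6f is 5 bytes ≤ B = 6; zero-pad to 6 bytes: K' = 62 39 39 31 6f 00.
K' ⊕ ipad = 54 0f 0f 07 59 36; K' ⊕ opad = 3e 65 65 6d 33 5c.
Inner hash: sum = 84+15+15+7+89+54+99+54+50+50 = 517 → 02 05.
Outer hash (recomputed tag): sum = 62+101+101+109+51+92+2+5 = 523 → 02 0b.
Recomputed tag = 020b; claimed = 020b → match.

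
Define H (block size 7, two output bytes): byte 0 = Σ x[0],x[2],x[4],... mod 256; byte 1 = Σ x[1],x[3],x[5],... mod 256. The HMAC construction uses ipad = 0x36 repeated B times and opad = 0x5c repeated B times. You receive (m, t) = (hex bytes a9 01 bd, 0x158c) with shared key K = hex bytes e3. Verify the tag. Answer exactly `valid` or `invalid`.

Key hex bytes e3 is 1 byte ≤ B = 7; zero-pad to 7 bytes: K' = e3 00 00 00 00 00 00.
K' ⊕ ipad = d5 36 36 36 36 36 36; K' ⊕ opad = bf 5c 5c 5c 5c 5c 5c.
Inner hash: even-index sum = 376 mod 256 = 120; odd-index sum = 520 mod 256 = 8 → 78 08.
Outer hash (recomputed tag): even-index sum = 475 mod 256 = 219; odd-index sum = 396 mod 256 = 140 → db 8c.
Recomputed tag = db8c; claimed = 158c → mismatch.

invalid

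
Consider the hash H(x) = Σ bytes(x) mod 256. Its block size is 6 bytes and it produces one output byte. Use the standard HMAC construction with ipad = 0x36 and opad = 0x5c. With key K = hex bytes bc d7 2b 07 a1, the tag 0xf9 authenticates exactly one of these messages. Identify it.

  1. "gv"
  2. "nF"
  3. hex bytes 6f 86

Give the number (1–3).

1

Key hex bytes bc d7 2b 07 a1 is 5 bytes ≤ B = 6; zero-pad to 6 bytes: K' = bc d7 2b 07 a1 00.
K' ⊕ ipad = 8a e1 1d 31 97 36; K' ⊕ opad = e0 8b 77 5b fd 5c.
m1: inner = H(8a e1 1d 31 97 36 67 76) = 63; tag = H(e0 8b 77 5b fd 5c 63) = f9 ← matches
m2: inner = H(8a e1 1d 31 97 36 6e 46) = 3a; tag = H(e0 8b 77 5b fd 5c 3a) = d0
m3: inner = H(8a e1 1d 31 97 36 6f 86) = 7b; tag = H(e0 8b 77 5b fd 5c 7b) = 11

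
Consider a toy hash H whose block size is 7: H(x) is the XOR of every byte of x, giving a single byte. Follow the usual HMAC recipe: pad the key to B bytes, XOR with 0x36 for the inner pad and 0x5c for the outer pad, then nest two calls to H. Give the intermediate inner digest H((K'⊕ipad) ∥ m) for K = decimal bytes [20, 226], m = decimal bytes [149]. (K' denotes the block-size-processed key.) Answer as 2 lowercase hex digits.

55

Key decimal bytes [20, 226] = 14 e2 is 2 bytes ≤ B = 7; zero-pad to 7 bytes: K' = 14 e2 00 00 00 00 00.
K' ⊕ ipad = 22 d4 36 36 36 36 36.
Inner input = 22 d4 36 36 36 36 36 ∥ 95.
Inner hash: XOR 22⊕d4⊕36⊕36⊕36⊕36⊕36⊕95 = 55.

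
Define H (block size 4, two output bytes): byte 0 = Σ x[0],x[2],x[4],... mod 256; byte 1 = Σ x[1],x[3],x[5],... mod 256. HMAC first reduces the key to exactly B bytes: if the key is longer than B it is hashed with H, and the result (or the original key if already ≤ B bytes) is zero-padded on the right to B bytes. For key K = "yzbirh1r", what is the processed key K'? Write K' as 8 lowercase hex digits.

|K| = 8 > B = 4, so first hash the key.
H(K): even-index sum = 382 mod 256 = 126; odd-index sum = 445 mod 256 = 189 → 7e bd.
Zero-pad H(K) = 7e bd to 4 bytes: K' = 7e bd 00 00.

7ebd0000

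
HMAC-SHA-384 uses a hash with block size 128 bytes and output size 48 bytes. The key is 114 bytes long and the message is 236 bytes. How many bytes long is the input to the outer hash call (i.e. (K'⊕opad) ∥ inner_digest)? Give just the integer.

Key is 114 ≤ 128 bytes, zero-padded: |K'| = 128.
Outer input = (K'⊕opad) ∥ H(inner) → 128 + 48 = 176 bytes.

176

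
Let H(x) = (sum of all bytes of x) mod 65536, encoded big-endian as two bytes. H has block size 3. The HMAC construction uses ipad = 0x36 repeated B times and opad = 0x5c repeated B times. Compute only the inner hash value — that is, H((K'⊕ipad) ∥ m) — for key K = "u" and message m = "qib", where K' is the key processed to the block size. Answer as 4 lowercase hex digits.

01eb

Key "u" = 75 is 1 byte ≤ B = 3; zero-pad to 3 bytes: K' = 75 00 00.
K' ⊕ ipad = 43 36 36.
Inner input = 43 36 36 ∥ 71 69 62.
Inner hash: sum = 67+54+54+113+105+98 = 491 → 01 eb.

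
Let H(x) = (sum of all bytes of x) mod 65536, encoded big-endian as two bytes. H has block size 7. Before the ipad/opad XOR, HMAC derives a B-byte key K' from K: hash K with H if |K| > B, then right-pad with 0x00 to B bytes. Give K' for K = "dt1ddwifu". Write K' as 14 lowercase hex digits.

038c0000000000

|K| = 9 > B = 7, so first hash the key.
H(K): sum = 100+116+49+100+100+119+105+102+117 = 908 → 03 8c.
Zero-pad H(K) = 03 8c to 7 bytes: K' = 03 8c 00 00 00 00 00.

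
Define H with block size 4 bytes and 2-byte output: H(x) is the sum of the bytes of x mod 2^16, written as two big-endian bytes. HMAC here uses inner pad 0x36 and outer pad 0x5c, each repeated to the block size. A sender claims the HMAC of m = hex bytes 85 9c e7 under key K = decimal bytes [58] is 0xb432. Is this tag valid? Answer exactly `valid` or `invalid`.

Key decimal bytes [58] = 3a is 1 byte ≤ B = 4; zero-pad to 4 bytes: K' = 3a 00 00 00.
K' ⊕ ipad = 0c 36 36 36; K' ⊕ opad = 66 5c 5c 5c.
Inner hash: sum = 12+54+54+54+133+156+231 = 694 → 02 b6.
Outer hash (recomputed tag): sum = 102+92+92+92+2+182 = 562 → 02 32.
Recomputed tag = 0232; claimed = b432 → mismatch.

invalid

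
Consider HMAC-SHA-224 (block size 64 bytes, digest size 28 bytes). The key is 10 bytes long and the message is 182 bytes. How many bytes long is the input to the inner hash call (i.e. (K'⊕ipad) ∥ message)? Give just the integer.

Key is 10 ≤ 64 bytes, zero-padded: |K'| = 64.
Inner input = (K'⊕ipad) ∥ m → 64 + 182 = 246 bytes.

246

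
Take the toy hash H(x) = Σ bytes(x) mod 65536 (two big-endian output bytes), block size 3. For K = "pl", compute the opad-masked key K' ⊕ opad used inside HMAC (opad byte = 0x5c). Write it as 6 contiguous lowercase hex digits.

2c305c

Key "pl" = 70 6c is 2 bytes ≤ B = 3; zero-pad to 3 bytes: K' = 70 6c 00.
XOR each byte with 0x5c: 70⊕5c=2c, 6c⊕5c=30, 00⊕5c=5c.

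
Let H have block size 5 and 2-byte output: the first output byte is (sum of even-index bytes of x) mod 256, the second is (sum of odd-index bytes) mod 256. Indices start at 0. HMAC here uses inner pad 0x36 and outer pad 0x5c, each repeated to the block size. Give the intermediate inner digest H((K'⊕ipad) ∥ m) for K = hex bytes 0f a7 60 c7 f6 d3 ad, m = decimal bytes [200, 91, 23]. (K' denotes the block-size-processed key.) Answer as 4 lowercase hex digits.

Key hex bytes 0f a7 60 c7 f6 d3 ad is 7 bytes > B = 5, so hash it first: H(key) = 12 41, then zero-pad to 5 bytes: K' = 12 41 00 00 00.
K' ⊕ ipad = 24 77 36 36 36.
Inner input = 24 77 36 36 36 ∥ c8 5b 17.
Inner hash: even-index sum = 235 mod 256 = 235; odd-index sum = 396 mod 256 = 140 → eb 8c.

eb8c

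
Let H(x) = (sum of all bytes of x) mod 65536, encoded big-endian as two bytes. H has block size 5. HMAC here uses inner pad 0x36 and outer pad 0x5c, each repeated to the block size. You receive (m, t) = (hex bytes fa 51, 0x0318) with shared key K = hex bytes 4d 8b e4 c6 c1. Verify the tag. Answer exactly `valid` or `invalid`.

Key hex bytes 4d 8b e4 c6 c1 is exactly B = 5 bytes: K' = 4d 8b e4 c6 c1.
K' ⊕ ipad = 7b bd d2 f0 f7; K' ⊕ opad = 11 d7 b8 9a 9d.
Inner hash: sum = 123+189+210+240+247+250+81 = 1340 → 05 3c.
Outer hash (recomputed tag): sum = 17+215+184+154+157+5+60 = 792 → 03 18.
Recomputed tag = 0318; claimed = 0318 → match.

valid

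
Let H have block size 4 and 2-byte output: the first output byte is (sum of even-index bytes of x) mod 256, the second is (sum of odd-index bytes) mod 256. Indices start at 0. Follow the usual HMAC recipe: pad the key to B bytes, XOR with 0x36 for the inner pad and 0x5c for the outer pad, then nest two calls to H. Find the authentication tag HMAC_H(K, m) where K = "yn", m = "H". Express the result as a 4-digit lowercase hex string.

4e1c

Key "yn" = 79 6e is 2 bytes ≤ B = 4; zero-pad to 4 bytes: K' = 79 6e 00 00.
K' ⊕ ipad = 4f 58 36 36.  K' ⊕ opad = 25 32 5c 5c.
Inner input = (K'⊕ipad) ∥ m = 4f 58 36 36 ∥ 48.
Inner hash: even-index sum = 205 mod 256 = 205; odd-index sum = 142 mod 256 = 142 → cd 8e.
Outer input = (K'⊕opad) ∥ inner = 25 32 5c 5c ∥ cd 8e.
Outer hash (tag): even-index sum = 334 mod 256 = 78; odd-index sum = 284 mod 256 = 28 → 4e 1c.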